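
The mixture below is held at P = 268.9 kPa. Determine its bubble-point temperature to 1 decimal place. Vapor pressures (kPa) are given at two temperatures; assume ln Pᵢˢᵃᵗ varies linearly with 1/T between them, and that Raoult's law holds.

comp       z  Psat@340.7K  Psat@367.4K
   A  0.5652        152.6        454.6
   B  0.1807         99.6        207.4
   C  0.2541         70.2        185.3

T = 360.9 K

Bubble-point temperature: ΣzᵢPᵢˢᵃᵗ(T) = P. Interpolate ln Pᵢˢᵃᵗ = aᵢ + bᵢ/T.
  T = 340.7 K: ΣzᵢPᵢˢᵃᵗ = 122.09 kPa
  T = 367.4 K: ΣzᵢPᵢˢᵃᵗ = 341.50 kPa
  T = 354.0 K: ΣzᵢPᵢˢᵃᵗ = 207.41 kPa
  T = 360.7 K: ΣzᵢPᵢˢᵃᵗ = 267.27 kPa
  T = 364.0 K: ΣzᵢPᵢˢᵃᵗ = 301.87 kPa
  T = 362.4 K: ΣzᵢPᵢˢᵃᵗ = 284.64 kPa
Interpolating between 360.7 K and 362.4 K gives T ≈ 360.9 K.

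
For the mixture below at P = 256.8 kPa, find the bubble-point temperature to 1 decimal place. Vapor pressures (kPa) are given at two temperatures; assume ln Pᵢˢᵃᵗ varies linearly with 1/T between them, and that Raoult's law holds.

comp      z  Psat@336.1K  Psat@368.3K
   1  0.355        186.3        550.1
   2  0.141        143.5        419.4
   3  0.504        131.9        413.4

T = 350.5 K

Bubble-point temperature: ΣzᵢPᵢˢᵃᵗ(T) = P. Interpolate ln Pᵢˢᵃᵗ = aᵢ + bᵢ/T.
  T = 336.1 K: ΣzᵢPᵢˢᵃᵗ = 152.85 kPa
  T = 368.3 K: ΣzᵢPᵢˢᵃᵗ = 462.77 kPa
  T = 352.2 K: ΣzᵢPᵢˢᵃᵗ = 272.75 kPa
  T = 344.1 K: ΣzᵢPᵢˢᵃᵗ = 205.19 kPa
  T = 348.1 K: ΣzᵢPᵢˢᵃᵗ = 236.54 kPa
  T = 350.1 K: ΣzᵢPᵢˢᵃᵗ = 253.66 kPa
  T = 351.1 K: ΣzᵢPᵢˢᵃᵗ = 262.61 kPa
Interpolating between 350.1 K and 351.1 K gives T ≈ 350.5 K.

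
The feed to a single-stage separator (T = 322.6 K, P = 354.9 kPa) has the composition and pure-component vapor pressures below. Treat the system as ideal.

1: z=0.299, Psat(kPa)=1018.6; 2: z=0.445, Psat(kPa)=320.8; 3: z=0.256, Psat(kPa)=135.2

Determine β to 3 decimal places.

Raoult's law: Kᵢ = Pᵢˢᵃᵗ/P = Pᵢˢᵃᵗ/354.9.
  K_1 = 1018.6/354.9 = 2.87010, K_2 = 320.8/354.9 = 0.90392, K_3 = 135.2/354.9 = 0.38095
Newton–Raphson from β = 0.5:
  β = 0.500: g = 0.0145, g' = -0.490 → β = 0.530
Converged at β = 0.530.

β = 0.530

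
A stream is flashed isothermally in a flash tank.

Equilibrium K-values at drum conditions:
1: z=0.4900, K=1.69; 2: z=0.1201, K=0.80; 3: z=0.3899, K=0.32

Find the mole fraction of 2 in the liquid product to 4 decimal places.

x_2 = 0.1230

Rachford–Rice: g(ψ) = Σ zᵢ(Kᵢ−1)/(1+ψ(Kᵢ−1)) = 0.
Check two-phase: ΣzᵢKᵢ = 1.0489 > 1 and Σzᵢ/Kᵢ = 1.6585 > 1, so g(0) = 0.0489 > 0 and g(1) = -0.6585 < 0.
Newton–Raphson from ψ = 0.5:
  ψ = 0.5000: g = -0.17703, g' = -0.5488 → ψ = 0.1774
  ψ = 0.1774: g = -0.02518, g' = -0.4235 → ψ = 0.1179
  ψ = 0.1179: g = -0.00020, g' = -0.4176 → ψ = 0.1175
Converged at ψ = 0.1175.
Compositions from xᵢ = zᵢ/(1+ψ(Kᵢ−1)), yᵢ = Kᵢxᵢ:
  1: x = 0.4533, y = 0.7660
  2: x = 0.1230, y = 0.0984
  3: x = 0.4238, y = 0.1356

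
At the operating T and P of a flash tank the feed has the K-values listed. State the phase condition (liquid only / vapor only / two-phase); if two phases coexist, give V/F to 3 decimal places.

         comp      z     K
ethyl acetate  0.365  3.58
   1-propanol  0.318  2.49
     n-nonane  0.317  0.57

vapor only

ΣzᵢKᵢ = 2.279; Σzᵢ/Kᵢ = 0.786.
Since Σzᵢ/Kᵢ < 1 the mixture is above its dew point — single vapor phase.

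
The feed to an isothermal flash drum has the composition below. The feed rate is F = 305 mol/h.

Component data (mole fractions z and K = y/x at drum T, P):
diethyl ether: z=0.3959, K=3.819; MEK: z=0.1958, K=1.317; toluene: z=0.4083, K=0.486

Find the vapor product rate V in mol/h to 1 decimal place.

Rachford–Rice: g(ψ) = Σ zᵢ(Kᵢ−1)/(1+ψ(Kᵢ−1)) = 0.
g(0) = ΣzᵢKᵢ − 1 = 0.9682 and g(1) = 1 − Σzᵢ/Kᵢ = -0.0925, so a root lies in (0, 1).
Iterate (Newton) starting at ψ = 0.5:
  ψ = 0.5000: g = 0.23430, g' = -0.7520 → ψ = 0.8116
  ψ = 0.8116: g = 0.02874, g' = -0.6210 → ψ = 0.8579
  ψ = 0.8579: g = -0.00010, g' = -0.6265 → ψ = 0.8577
Converged at ψ = 0.8577.
Then V = ψ·F = 0.8577·305 = 261.6 mol/h and L = F − V = 43.4 mol/h.

V = 261.6 mol/h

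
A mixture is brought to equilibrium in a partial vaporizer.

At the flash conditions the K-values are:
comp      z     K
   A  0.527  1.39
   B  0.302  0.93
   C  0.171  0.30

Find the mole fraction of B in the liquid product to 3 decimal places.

x_B = 0.310

Let β = V/F and solve Σ zᵢ(Kᵢ−1)/(1+β(Kᵢ−1)) = 0.
Feasibility: ΣzᵢKᵢ = 1.065, Σzᵢ/Kᵢ = 1.274 — both > 1, two phases present.
Newton iteration, β⁰ = 0.51:
  β = 0.510: g = -0.0366, g' = -0.260 → β = 0.369
  β = 0.369: g = -0.0034, g' = -0.215 → β = 0.353
Converged at β = 0.353.
Compositions from xᵢ = zᵢ/(1+β(Kᵢ−1)), yᵢ = Kᵢxᵢ:
  A: x = 0.463, y = 0.644
  B: x = 0.310, y = 0.288
  C: x = 0.227, y = 0.068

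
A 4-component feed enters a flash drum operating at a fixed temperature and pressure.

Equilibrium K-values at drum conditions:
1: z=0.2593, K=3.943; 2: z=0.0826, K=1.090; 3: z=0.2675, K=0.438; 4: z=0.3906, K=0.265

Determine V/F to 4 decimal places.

V/F = 0.1860

Rachford–Rice: g(V/F) = Σ zᵢ(Kᵢ−1)/(1+V/F(Kᵢ−1)) = 0.
g(0) = ΣzᵢKᵢ − 1 = 0.3331 and g(1) = 1 − Σzᵢ/Kᵢ = -1.2262, so a root lies in (0, 1).
Newton iteration, V/F⁰ = 0.34:
  V/F = 0.3400: g = -0.17993, g' = -1.0659 → V/F = 0.1712
  V/F = 0.1712: g = 0.02002, g' = -1.3733 → V/F = 0.1858
  V/F = 0.1858: g = 0.00034, g' = -1.3278 → V/F = 0.1860
Converged at V/F = 0.1860.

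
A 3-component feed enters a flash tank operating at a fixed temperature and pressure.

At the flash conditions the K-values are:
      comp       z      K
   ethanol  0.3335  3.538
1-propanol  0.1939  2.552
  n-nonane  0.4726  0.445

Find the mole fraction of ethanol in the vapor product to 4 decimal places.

Material balance + equilibrium reduce to Σ zᵢ(Kᵢ−1)/(1+V/F(Kᵢ−1)) = 0.
Check two-phase: ΣzᵢKᵢ = 1.8851 > 1 and Σzᵢ/Kᵢ = 1.2323 > 1, so g(0) = 0.8851 > 0 and g(1) = -0.2323 < 0.
Newton–Raphson from V/F = 0.55:
  V/F = 0.5500: g = 0.13809, g' = -0.8118 → V/F = 0.7201
  V/F = 0.7201: g = 0.00454, g' = -0.7767 → V/F = 0.7260
Converged at V/F = 0.7260.
Compositions from xᵢ = zᵢ/(1+V/F(Kᵢ−1)), yᵢ = Kᵢxᵢ:
  ethanol: x = 0.1173, y = 0.4151
  1-propanol: x = 0.0912, y = 0.2327
  n-nonane: x = 0.7915, y = 0.3522

y_ethanol = 0.4151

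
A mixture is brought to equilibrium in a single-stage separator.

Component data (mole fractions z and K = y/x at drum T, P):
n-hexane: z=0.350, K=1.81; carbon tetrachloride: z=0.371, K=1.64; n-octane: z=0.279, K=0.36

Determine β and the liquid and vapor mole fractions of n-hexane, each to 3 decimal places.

β = 0.739, x_n-hexane = 0.219, y_n-hexane = 0.396

Newton iteration, β⁰ = 0.39:
  β = 0.390: g = 0.1675, g' = -0.433 → β = 0.777
  β = 0.777: g = -0.0226, g' = -0.606 → β = 0.740
  β = 0.740: g = -0.0007, g' = -0.572 → β = 0.739
Converged at β = 0.739.
Compositions from xᵢ = zᵢ/(1+β(Kᵢ−1)), yᵢ = Kᵢxᵢ:
  n-hexane: x = 0.219, y = 0.396
  carbon tetrachloride: x = 0.252, y = 0.413
  n-octane: x = 0.529, y = 0.190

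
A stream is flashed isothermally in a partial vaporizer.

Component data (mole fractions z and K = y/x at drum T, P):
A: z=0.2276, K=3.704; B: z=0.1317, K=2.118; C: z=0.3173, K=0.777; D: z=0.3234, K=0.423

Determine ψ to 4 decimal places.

ψ = 0.5238

Rachford–Rice: g(ψ) = Σ zᵢ(Kᵢ−1)/(1+ψ(Kᵢ−1)) = 0.
g(0) = ΣzᵢKᵢ − 1 = 0.5053 and g(1) = 1 − Σzᵢ/Kᵢ = -0.2965, so a root lies in (0, 1).
Newton iteration, ψ⁰ = 0.55:
  ψ = 0.5500: g = -0.01538, g' = -0.5837 → ψ = 0.5236
  ψ = 0.5236: g = 0.00010, g' = -0.5919 → ψ = 0.5238
Converged at ψ = 0.5238.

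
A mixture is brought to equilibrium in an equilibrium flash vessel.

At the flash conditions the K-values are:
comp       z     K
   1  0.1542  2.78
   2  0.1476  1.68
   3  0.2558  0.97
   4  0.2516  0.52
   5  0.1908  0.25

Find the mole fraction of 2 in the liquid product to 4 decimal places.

Rachford–Rice: g(ψ) = Σ zᵢ(Kᵢ−1)/(1+ψ(Kᵢ−1)) = 0.
g(0) = ΣzᵢKᵢ − 1 = 0.1033 and g(1) = 1 − Σzᵢ/Kᵢ = -0.6541, so a root lies in (0, 1).
Iterate (Newton) starting at ψ = 0.56:
  ψ = 0.5600: g = -0.20955, g' = -0.5860 → ψ = 0.2024
  ψ = 0.2024: g = -0.02020, g' = -0.5373 → ψ = 0.1648
  ψ = 0.1648: g = 0.00033, g' = -0.5556 → ψ = 0.1654
Converged at ψ = 0.1654.
Compositions from xᵢ = zᵢ/(1+ψ(Kᵢ−1)), yᵢ = Kᵢxᵢ:
  1: x = 0.1191, y = 0.3312
  2: x = 0.1327, y = 0.2229
  3: x = 0.2571, y = 0.2494
  4: x = 0.2733, y = 0.1421
  5: x = 0.2178, y = 0.0545

x_2 = 0.1327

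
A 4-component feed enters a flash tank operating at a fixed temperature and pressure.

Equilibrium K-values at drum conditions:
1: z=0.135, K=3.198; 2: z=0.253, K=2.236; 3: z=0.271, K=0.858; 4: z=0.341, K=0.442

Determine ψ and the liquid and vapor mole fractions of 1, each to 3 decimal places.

Rachford–Rice: g(ψ) = Σ zᵢ(Kᵢ−1)/(1+ψ(Kᵢ−1)) = 0.
Feasibility: ΣzᵢKᵢ = 1.381, Σzᵢ/Kᵢ = 1.243 — both > 1, two phases present.
Newton–Raphson from ψ = 0.5:
  ψ = 0.500: g = 0.0293, g' = -0.506 → ψ = 0.558
Converged at ψ = 0.558.
Compositions from xᵢ = zᵢ/(1+ψ(Kᵢ−1)), yᵢ = Kᵢxᵢ:
  1: x = 0.061, y = 0.194
  2: x = 0.150, y = 0.335
  3: x = 0.294, y = 0.253
  4: x = 0.495, y = 0.219

ψ = 0.558, x_1 = 0.061, y_1 = 0.194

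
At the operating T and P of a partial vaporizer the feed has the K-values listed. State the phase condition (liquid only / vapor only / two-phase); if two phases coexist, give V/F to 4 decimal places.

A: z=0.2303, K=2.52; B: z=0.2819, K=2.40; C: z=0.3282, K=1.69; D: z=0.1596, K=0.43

ΣzᵢKᵢ = 1.8802; Σzᵢ/Kᵢ = 0.7742.
Since Σzᵢ/Kᵢ < 1 the mixture is above its dew point — single vapor phase.

vapor only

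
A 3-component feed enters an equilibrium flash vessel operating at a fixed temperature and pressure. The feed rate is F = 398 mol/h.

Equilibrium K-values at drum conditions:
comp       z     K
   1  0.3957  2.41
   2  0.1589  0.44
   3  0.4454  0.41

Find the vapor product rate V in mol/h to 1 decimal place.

V = 99.9 mol/h

Rachford–Rice: g(ψ) = Σ zᵢ(Kᵢ−1)/(1+ψ(Kᵢ−1)) = 0.
Feasibility: ΣzᵢKᵢ = 1.2062, Σzᵢ/Kᵢ = 1.6117 — both > 1, two phases present.
Newton–Raphson from ψ = 0.51:
  ψ = 0.5100: g = -0.17590, g' = -0.6811 → ψ = 0.2517
  ψ = 0.2517: g = -0.00043, g' = -0.7099 → ψ = 0.2511
Converged at ψ = 0.2511.
Then V = ψ·F = 0.2511·398 = 99.9 mol/h and L = F − V = 298.1 mol/h.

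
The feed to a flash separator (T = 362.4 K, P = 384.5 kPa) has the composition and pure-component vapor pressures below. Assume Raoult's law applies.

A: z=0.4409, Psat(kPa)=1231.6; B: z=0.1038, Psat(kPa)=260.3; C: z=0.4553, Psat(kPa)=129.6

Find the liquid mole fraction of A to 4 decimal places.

Raoult's law: Kᵢ = Pᵢˢᵃᵗ/P = Pᵢˢᵃᵗ/384.5.
  K_A = 1231.6/384.5 = 3.203121, K_B = 260.3/384.5 = 0.676983, K_C = 129.6/384.5 = 0.337061
Let ψ = V/F and solve Σ zᵢ(Kᵢ−1)/(1+ψ(Kᵢ−1)) = 0.
g(0) = ΣzᵢKᵢ − 1 = 0.6360 and g(1) = 1 − Σzᵢ/Kᵢ = -0.6418, so a root lies in (0, 1).
Newton–Raphson from ψ = 0.5:
  ψ = 0.5000: g = -0.02927, g' = -0.9477 → ψ = 0.4691
  ψ = 0.4691: g = 0.00008, g' = -0.9541 → ψ = 0.4692
Converged at ψ = 0.4692.
Compositions from xᵢ = zᵢ/(1+ψ(Kᵢ−1)), yᵢ = Kᵢxᵢ:
  A: x = 0.2168, y = 0.6944
  B: x = 0.1223, y = 0.0828
  C: x = 0.6609, y = 0.2228

x_A = 0.2168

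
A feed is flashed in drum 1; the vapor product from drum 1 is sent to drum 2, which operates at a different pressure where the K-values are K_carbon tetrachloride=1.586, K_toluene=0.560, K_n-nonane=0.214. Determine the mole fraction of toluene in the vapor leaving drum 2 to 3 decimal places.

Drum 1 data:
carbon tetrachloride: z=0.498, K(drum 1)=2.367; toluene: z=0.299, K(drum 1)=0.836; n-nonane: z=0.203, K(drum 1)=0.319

y_toluene (drum 2) = 0.187

Drum 1:
Material balance + equilibrium reduce to Σ zᵢ(Kᵢ−1)/(1+ψ₁(Kᵢ−1)) = 0.
Check two-phase: ΣzᵢKᵢ = 1.493 > 1 and Σzᵢ/Kᵢ = 1.204 > 1, so g(0) = 0.493 > 0 and g(1) = -0.204 < 0.
Newton iteration, ψ₁⁰ = 0.5:
  ψ₁ = 0.500: g = 0.1413, g' = -0.554 → ψ₁ = 0.755
  ψ₁ = 0.755: g = -0.0055, g' = -0.635 → ψ₁ = 0.746
Converged at ψ₁ = 0.746.
Drum-1 compositions:
  carbon tetrachloride: x = 0.247, y = 0.583
  toluene: x = 0.341, y = 0.285
  n-nonane: x = 0.413, y = 0.132
Drum-2 feed = drum-1 vapor: z₂ = (0.5835, 0.2848, 0.1317).
Drum 2:
Rachford–Rice: g(ψ₂) = Σ zᵢ(Kᵢ−1)/(1+ψ₂(Kᵢ−1)) = 0.
Check two-phase: ΣzᵢKᵢ = 1.113 > 1 and Σzᵢ/Kᵢ = 1.492 > 1, so g(0) = 0.113 > 0 and g(1) = -0.492 < 0.
Newton iteration, ψ₂⁰ = 0.5:
  ψ₂ = 0.500: g = -0.0667, g' = -0.431 → ψ₂ = 0.345
  ψ₂ = 0.345: g = -0.0054, g' = -0.369 → ψ₂ = 0.331
  ψ₂ = 0.331: g = -0.0000, g' = -0.365 → ψ₂ = 0.330
Converged at ψ₂ = 0.330.
  carbon tetrachloride: x = 0.489, y = 0.775
  toluene: x = 0.333, y = 0.187
  n-nonane: x = 0.178, y = 0.038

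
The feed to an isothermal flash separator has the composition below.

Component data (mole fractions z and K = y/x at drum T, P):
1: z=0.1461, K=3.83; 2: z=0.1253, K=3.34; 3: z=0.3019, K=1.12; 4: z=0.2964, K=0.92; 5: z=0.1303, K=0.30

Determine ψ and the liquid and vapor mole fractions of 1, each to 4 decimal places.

Let ψ = V/F and solve Σ zᵢ(Kᵢ−1)/(1+ψ(Kᵢ−1)) = 0.
g(0) = ΣzᵢKᵢ − 1 = 0.6280 and g(1) = 1 − Σzᵢ/Kᵢ = -0.1017, so a root lies in (0, 1).
Newton–Raphson from ψ = 0.57:
  ψ = 0.5700: g = 0.14116, g' = -0.4800 → ψ = 0.8641
  ψ = 0.8641: g = -0.00645, g' = -0.5884 → ψ = 0.8531
  ψ = 0.8531: g = -0.00007, g' = -0.5760 → ψ = 0.8530
Converged at ψ = 0.8530.
Compositions from xᵢ = zᵢ/(1+ψ(Kᵢ−1)), yᵢ = Kᵢxᵢ:
  1: x = 0.0428, y = 0.1639
  2: x = 0.0418, y = 0.1397
  3: x = 0.2739, y = 0.3067
  4: x = 0.3181, y = 0.2927
  5: x = 0.3234, y = 0.0970

ψ = 0.8530, x_1 = 0.0428, y_1 = 0.1639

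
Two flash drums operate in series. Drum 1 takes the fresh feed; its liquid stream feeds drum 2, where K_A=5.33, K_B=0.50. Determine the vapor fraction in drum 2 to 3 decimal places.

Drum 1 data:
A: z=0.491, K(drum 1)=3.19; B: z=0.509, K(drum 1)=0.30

V/F (drum 2) = 0.309

Drum 1:
Newton–Raphson from ψ₁ = 0.46:
  ψ₁ = 0.460: g = 0.0101, g' = -1.127 → ψ₁ = 0.469
Converged at ψ₁ = 0.469.
Drum-1 compositions:
  A: x = 0.242, y = 0.773
  B: x = 0.758, y = 0.227
Drum-2 feed = drum-1 liquid: z₂ = (0.2422, 0.7578).
Drum 2:
Binary case is linear: z₁(K₁−1)(1+ψ₂(K₂−1)) + z₂(K₂−1)(1+ψ₂(K₁−1)) = 0
⇒ ψ₂ = [z₁(K₁−1)+z₂(K₂−1)] / [−(K₁−1)(K₂−1)] = 0.6699/2.1650 = 0.309
  A: x = 0.104, y = 0.552
  B: x = 0.896, y = 0.448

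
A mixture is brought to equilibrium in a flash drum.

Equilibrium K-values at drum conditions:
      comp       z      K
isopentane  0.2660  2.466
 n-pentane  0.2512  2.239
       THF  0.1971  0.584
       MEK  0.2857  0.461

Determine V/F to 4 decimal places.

V/F = 0.6928

Rachford–Rice: g(V/F) = Σ zᵢ(Kᵢ−1)/(1+V/F(Kᵢ−1)) = 0.
Check two-phase: ΣzᵢKᵢ = 1.4652 > 1 and Σzᵢ/Kᵢ = 1.1773 > 1, so g(0) = 0.4652 > 0 and g(1) = -0.1773 < 0.
Newton iteration, V/F⁰ = 0.5:
  V/F = 0.5000: g = 0.10287, g' = -0.5473 → V/F = 0.6880
  V/F = 0.6880: g = 0.00256, g' = -0.5307 → V/F = 0.6928
Converged at V/F = 0.6928.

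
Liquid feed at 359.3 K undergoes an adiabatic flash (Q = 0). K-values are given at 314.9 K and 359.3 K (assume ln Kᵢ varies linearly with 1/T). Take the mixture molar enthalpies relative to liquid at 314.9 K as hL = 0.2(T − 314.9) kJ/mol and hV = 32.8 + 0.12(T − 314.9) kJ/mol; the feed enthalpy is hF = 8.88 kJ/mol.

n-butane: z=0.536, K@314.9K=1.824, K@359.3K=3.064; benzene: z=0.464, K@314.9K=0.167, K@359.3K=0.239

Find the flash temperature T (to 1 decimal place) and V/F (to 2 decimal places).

T = 324.4 K, V/F = 0.22

Adiabatic flash: solve Rachford–Rice at each trial T, then check hF = ψ·hV(T) + (1−ψ)·hL(T).
  T = 314.9 K: K = (1.824, 0.167), RR gives ψ = 0.080, H_out = 2.635 kJ/mol
  T = 359.3 K: K = (3.064, 0.239), RR gives ψ = 0.480, H_out = 22.905 kJ/mol
  T = 337.1 K: K = (2.405, 0.202), RR gives ψ = 0.342, H_out = 15.035 kJ/mol
  T = 326.0 K: K = (2.104, 0.184), RR gives ψ = 0.237, H_out = 9.781 kJ/mol
  T = 320.4 K: K = (1.960, 0.176), RR gives ψ = 0.167, H_out = 6.501 kJ/mol
  T = 323.2 K: K = (2.032, 0.180), RR gives ψ = 0.204, H_out = 8.209 kJ/mol
  T = 324.6 K: K = (2.068, 0.182), RR gives ψ = 0.221, H_out = 9.011 kJ/mol
Linear interpolation between T = 323.2 (H_out = 8.209) and T = 324.6 (H_out = 9.011) on hF = 8.88 gives T ≈ 324.4 K, at which ψ = 0.22.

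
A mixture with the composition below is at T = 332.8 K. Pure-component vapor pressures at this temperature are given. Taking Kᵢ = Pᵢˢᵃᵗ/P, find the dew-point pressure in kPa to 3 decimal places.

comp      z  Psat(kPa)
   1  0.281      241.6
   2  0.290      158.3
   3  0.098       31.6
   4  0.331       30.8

Pdew = 59.372 kPa

At the dew point ψ → 1, so Σzᵢ/Kᵢ = 1 with Kᵢ = Pᵢˢᵃᵗ/P ⇒ 1/P = Σzᵢ/Pᵢˢᵃᵗ.
1/P = 0.281/241.6 + 0.290/158.3 + 0.098/31.6 + 0.331/30.8 = 0.016843 ⇒ P = 59.372 kPa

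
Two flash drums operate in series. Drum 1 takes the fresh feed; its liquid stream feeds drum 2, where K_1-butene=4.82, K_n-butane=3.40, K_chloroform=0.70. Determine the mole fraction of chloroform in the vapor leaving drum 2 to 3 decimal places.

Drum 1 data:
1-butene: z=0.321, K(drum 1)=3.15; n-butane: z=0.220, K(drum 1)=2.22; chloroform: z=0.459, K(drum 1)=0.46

Drum 1:
Let ψ₁ = V/F and solve Σ zᵢ(Kᵢ−1)/(1+ψ₁(Kᵢ−1)) = 0.
Feasibility: ΣzᵢKᵢ = 1.711, Σzᵢ/Kᵢ = 1.199 — both > 1, two phases present.
Newton–Raphson from ψ₁ = 0.5:
  ψ₁ = 0.500: g = 0.1598, g' = -0.722 → ψ₁ = 0.721
  ψ₁ = 0.721: g = 0.0074, g' = -0.680 → ψ₁ = 0.732
Converged at ψ₁ = 0.732.
Drum-1 compositions:
  1-butene: x = 0.125, y = 0.393
  n-butane: x = 0.116, y = 0.258
  chloroform: x = 0.759, y = 0.349
Drum-2 feed = drum-1 liquid: z₂ = (0.1247, 0.1162, 0.7591).
Drum 2:
Iterate (Newton) starting at ψ₂ = 0.5:
  ψ₂ = 0.500: g = 0.0226, g' = -0.448 → ψ₂ = 0.550
  ψ₂ = 0.550: g = 0.0009, g' = -0.411 → ψ₂ = 0.553
Converged at ψ₂ = 0.553.
  1-butene: x = 0.040, y = 0.193
  n-butane: x = 0.050, y = 0.170
  chloroform: x = 0.910, y = 0.637

y_chloroform (drum 2) = 0.637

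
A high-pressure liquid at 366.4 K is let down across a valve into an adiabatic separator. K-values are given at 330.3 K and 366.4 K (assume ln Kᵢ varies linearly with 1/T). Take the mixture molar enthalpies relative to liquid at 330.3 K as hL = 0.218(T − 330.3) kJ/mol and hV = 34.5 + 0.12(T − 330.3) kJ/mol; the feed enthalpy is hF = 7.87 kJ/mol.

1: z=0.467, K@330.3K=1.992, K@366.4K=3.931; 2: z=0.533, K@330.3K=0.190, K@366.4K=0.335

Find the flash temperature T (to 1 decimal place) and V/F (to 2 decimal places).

T = 337.5 K, V/F = 0.19

Adiabatic flash: solve Rachford–Rice at each trial T, then check hF = ψ·hV(T) + (1−ψ)·hL(T).
  T = 330.3 K: K = (1.992, 0.190), RR gives ψ = 0.039, H_out = 1.354 kJ/mol
  T = 366.4 K: K = (3.931, 0.335), RR gives ψ = 0.520, H_out = 23.983 kJ/mol
  T = 348.4 K: K = (2.851, 0.256), RR gives ψ = 0.340, H_out = 15.069 kJ/mol
  T = 339.4 K: K = (2.397, 0.222), RR gives ψ = 0.218, H_out = 9.325 kJ/mol
  T = 334.9 K: K = (2.190, 0.206), RR gives ψ = 0.140, H_out = 5.769 kJ/mol
  T = 337.1 K: K = (2.289, 0.213), RR gives ψ = 0.180, H_out = 7.584 kJ/mol
Linear interpolation between T = 337.1 (H_out = 7.584) and T = 339.4 (H_out = 9.325) on hF = 7.87 gives T ≈ 337.5 K, at which ψ = 0.19.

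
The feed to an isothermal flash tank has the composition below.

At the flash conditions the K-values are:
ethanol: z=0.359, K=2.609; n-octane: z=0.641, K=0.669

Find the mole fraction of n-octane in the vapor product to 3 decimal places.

y_n-octane = 0.555

Rachford–Rice: g(β) = Σ zᵢ(Kᵢ−1)/(1+β(Kᵢ−1)) = 0.
g(0) = ΣzᵢKᵢ − 1 = 0.365 and g(1) = 1 − Σzᵢ/Kᵢ = -0.096, so a root lies in (0, 1).
Binary case is linear: z₁(K₁−1)(1+β(K₂−1)) + z₂(K₂−1)(1+β(K₁−1)) = 0
⇒ β = [z₁(K₁−1)+z₂(K₂−1)] / [−(K₁−1)(K₂−1)] = 0.3655/0.5326 = 0.686
Compositions from xᵢ = zᵢ/(1+β(Kᵢ−1)), yᵢ = Kᵢxᵢ:
  ethanol: x = 0.171, y = 0.445
  n-octane: x = 0.829, y = 0.555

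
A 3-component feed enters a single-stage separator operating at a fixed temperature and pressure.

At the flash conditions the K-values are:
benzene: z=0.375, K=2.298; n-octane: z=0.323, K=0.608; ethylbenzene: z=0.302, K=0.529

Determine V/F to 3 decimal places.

Newton–Raphson from V/F = 0.41:
  V/F = 0.410: g = -0.0095, g' = -0.442 → V/F = 0.389
Converged at V/F = 0.389.

V/F = 0.389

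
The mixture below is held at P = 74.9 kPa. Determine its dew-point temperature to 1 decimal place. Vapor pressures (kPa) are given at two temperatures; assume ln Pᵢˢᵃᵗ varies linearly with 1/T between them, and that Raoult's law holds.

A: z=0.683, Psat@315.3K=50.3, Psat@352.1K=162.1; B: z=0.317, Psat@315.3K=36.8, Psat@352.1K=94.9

Dew-point temperature: Σzᵢ·P/Pᵢˢᵃᵗ(T) = 1. Interpolate ln Pᵢˢᵃᵗ = aᵢ + bᵢ/T.
  T = 315.3 K: ΣzᵢP/Pᵢˢᵃᵗ = 1.6622
  T = 352.1 K: ΣzᵢP/Pᵢˢᵃᵗ = 0.5658
  T = 333.7 K: ΣzᵢP/Pᵢˢᵃᵗ = 0.9400
  T = 324.5 K: ΣzᵢP/Pᵢˢᵃᵗ = 1.2394
  T = 329.1 K: ΣzᵢP/Pᵢˢᵃᵗ = 1.0772
  T = 331.4 K: ΣzᵢP/Pᵢˢᵃᵗ = 1.0057
Interpolating between 331.4 K and 333.7 K gives T ≈ 331.6 K.

T = 331.6 K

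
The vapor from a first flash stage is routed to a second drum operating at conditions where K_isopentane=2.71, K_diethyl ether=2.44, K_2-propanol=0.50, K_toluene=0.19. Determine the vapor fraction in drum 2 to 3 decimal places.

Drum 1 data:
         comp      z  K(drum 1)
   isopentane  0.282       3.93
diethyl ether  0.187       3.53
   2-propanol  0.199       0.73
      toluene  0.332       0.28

V/F (drum 2) = 0.753

Drum 1:
Rachford–Rice: g(ψ₁) = Σ zᵢ(Kᵢ−1)/(1+ψ₁(Kᵢ−1)) = 0.
Check two-phase: ΣzᵢKᵢ = 2.007 > 1 and Σzᵢ/Kᵢ = 1.583 > 1, so g(0) = 1.007 > 0 and g(1) = -0.583 < 0.
Newton iteration, ψ₁⁰ = 0.58:
  ψ₁ = 0.580: g = 0.0237, g' = -1.057 → ψ₁ = 0.602
Converged at ψ₁ = 0.602.
Drum-1 compositions:
  isopentane: x = 0.102, y = 0.401
  diethyl ether: x = 0.074, y = 0.262
  2-propanol: x = 0.238, y = 0.173
  toluene: x = 0.586, y = 0.164
Drum-2 feed = drum-1 vapor: z₂ = (0.4008, 0.2615, 0.1735, 0.1642).
Drum 2:
Material balance + equilibrium reduce to Σ zᵢ(Kᵢ−1)/(1+ψ₂(Kᵢ−1)) = 0.
Feasibility: ΣzᵢKᵢ = 1.842, Σzᵢ/Kᵢ = 1.466 — both > 1, two phases present.
Newton–Raphson from ψ₂ = 0.32:
  ψ₂ = 0.320: g = 0.4181, g' = -1.001 → ψ₂ = 0.737
  ψ₂ = 0.737: g = 0.0182, g' = -1.130 → ψ₂ = 0.754
  ψ₂ = 0.754: g = -0.0003, g' = -1.170 → ψ₂ = 0.753
Converged at ψ₂ = 0.753.
  isopentane: x = 0.175, y = 0.475
  diethyl ether: x = 0.125, y = 0.306
  2-propanol: x = 0.278, y = 0.139
  toluene: x = 0.421, y = 0.080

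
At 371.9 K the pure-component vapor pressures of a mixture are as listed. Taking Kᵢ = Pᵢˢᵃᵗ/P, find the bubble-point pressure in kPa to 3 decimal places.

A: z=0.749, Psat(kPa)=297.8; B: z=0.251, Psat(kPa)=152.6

Pbub = 261.355 kPa

At the bubble point ψ → 0, so ΣzᵢKᵢ = 1 with Kᵢ = Pᵢˢᵃᵗ/P ⇒ P = ΣzᵢPᵢˢᵃᵗ.
P = 0.749·297.8 + 0.251·152.6 = 261.355 kPa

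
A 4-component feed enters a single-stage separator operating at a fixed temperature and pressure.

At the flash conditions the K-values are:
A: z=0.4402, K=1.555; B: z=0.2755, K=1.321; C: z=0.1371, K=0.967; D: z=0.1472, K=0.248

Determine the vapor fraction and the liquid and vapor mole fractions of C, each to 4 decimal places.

ψ = 0.7207, x_C = 0.1404, y_C = 0.1358

Newton–Raphson from ψ = 0.5:
  ψ = 0.5000: g = 0.08545, g' = -0.3181 → ψ = 0.7686
  ψ = 0.7686: g = -0.02477, g' = -0.5525 → ψ = 0.7238
  ψ = 0.7238: g = -0.00149, g' = -0.4887 → ψ = 0.7208
  ψ = 0.7208: g = -0.00001, g' = -0.4849 → ψ = 0.7207
Converged at ψ = 0.7207.
Compositions from xᵢ = zᵢ/(1+ψ(Kᵢ−1)), yᵢ = Kᵢxᵢ:
  A: x = 0.3144, y = 0.4889
  B: x = 0.2237, y = 0.2956
  C: x = 0.1404, y = 0.1358
  D: x = 0.3214, y = 0.0797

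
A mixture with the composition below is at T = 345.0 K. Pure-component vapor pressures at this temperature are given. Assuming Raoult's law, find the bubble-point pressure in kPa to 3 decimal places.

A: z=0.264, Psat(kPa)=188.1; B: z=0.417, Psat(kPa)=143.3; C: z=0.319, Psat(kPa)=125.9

Pbub = 149.577 kPa

At the bubble point ψ → 0, so ΣzᵢKᵢ = 1 with Kᵢ = Pᵢˢᵃᵗ/P ⇒ P = ΣzᵢPᵢˢᵃᵗ.
P = 0.264·188.1 + 0.417·143.3 + 0.319·125.9 = 149.577 kPa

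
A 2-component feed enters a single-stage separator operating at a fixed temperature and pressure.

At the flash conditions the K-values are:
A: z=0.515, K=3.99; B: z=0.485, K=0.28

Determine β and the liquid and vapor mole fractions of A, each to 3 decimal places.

β = 0.553, x_A = 0.194, y_A = 0.774

Iterate (Newton) starting at β = 0.5:
  β = 0.500: g = 0.0715, g' = -1.353 → β = 0.553
Converged at β = 0.553.
Compositions from xᵢ = zᵢ/(1+β(Kᵢ−1)), yᵢ = Kᵢxᵢ:
  A: x = 0.194, y = 0.774
  B: x = 0.806, y = 0.226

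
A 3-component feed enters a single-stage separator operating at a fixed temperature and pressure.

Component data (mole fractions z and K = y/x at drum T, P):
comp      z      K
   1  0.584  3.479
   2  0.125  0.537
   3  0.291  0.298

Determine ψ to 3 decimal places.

ψ = 0.738

Iterate (Newton) starting at ψ = 0.41:
  ψ = 0.410: g = 0.3597, g' = -1.206 → ψ = 0.708
  ψ = 0.708: g = 0.0330, g' = -1.099 → ψ = 0.738
Converged at ψ = 0.738.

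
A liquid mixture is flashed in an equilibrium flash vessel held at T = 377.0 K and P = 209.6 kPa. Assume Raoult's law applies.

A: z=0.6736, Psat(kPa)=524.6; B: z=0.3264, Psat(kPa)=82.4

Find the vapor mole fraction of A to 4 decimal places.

Raoult's law: Kᵢ = Pᵢˢᵃᵗ/P = Pᵢˢᵃᵗ/209.6.
  K_A = 524.6/209.6 = 2.502863, K_B = 82.4/209.6 = 0.393130
Material balance + equilibrium reduce to Σ zᵢ(Kᵢ−1)/(1+β(Kᵢ−1)) = 0.
g(0) = ΣzᵢKᵢ − 1 = 0.8142 and g(1) = 1 − Σzᵢ/Kᵢ = -0.0994, so a root lies in (0, 1).
Newton iteration, β⁰ = 0.5:
  β = 0.5000: g = 0.29363, g' = -0.7437 → β = 0.8948
  β = 0.8948: g = -0.00174, g' = -0.8524 → β = 0.8928
Converged at β = 0.8928.
Compositions from xᵢ = zᵢ/(1+β(Kᵢ−1)), yᵢ = Kᵢxᵢ:
  A: x = 0.2877, y = 0.7200
  B: x = 0.7123, y = 0.2800

y_A = 0.7200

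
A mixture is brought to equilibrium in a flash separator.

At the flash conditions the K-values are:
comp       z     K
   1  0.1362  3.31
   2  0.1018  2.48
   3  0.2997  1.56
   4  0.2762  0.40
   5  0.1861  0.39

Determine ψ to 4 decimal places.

ψ = 0.4425

Material balance + equilibrium reduce to Σ zᵢ(Kᵢ−1)/(1+ψ(Kᵢ−1)) = 0.
g(0) = ΣzᵢKᵢ − 1 = 0.3539 and g(1) = 1 − Σzᵢ/Kᵢ = -0.4420, so a root lies in (0, 1).
Newton iteration, ψ⁰ = 0.36:
  ψ = 0.3600: g = 0.05290, g' = -0.6521 → ψ = 0.4411
  ψ = 0.4411: g = 0.00089, g' = -0.6339 → ψ = 0.4425
Converged at ψ = 0.4425.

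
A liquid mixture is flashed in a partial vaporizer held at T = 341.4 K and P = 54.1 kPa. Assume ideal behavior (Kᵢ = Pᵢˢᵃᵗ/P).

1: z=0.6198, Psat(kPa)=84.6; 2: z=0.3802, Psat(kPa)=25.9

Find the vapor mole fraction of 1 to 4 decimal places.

Raoult's law: Kᵢ = Pᵢˢᵃᵗ/P = Pᵢˢᵃᵗ/54.1.
  K_1 = 84.6/54.1 = 1.563771, K_2 = 25.9/54.1 = 0.478743
Material balance + equilibrium reduce to Σ zᵢ(Kᵢ−1)/(1+V/F(Kᵢ−1)) = 0.
Feasibility: ΣzᵢKᵢ = 1.1512, Σzᵢ/Kᵢ = 1.1905 — both > 1, two phases present.
Newton iteration, V/F⁰ = 0.44:
  V/F = 0.4400: g = 0.02281, g' = -0.3004 → V/F = 0.5159
  V/F = 0.5159: g = -0.00040, g' = -0.3115 → V/F = 0.5147
Converged at V/F = 0.5147.
Compositions from xᵢ = zᵢ/(1+V/F(Kᵢ−1)), yᵢ = Kᵢxᵢ:
  1: x = 0.4804, y = 0.7512
  2: x = 0.5196, y = 0.2488

y_1 = 0.7512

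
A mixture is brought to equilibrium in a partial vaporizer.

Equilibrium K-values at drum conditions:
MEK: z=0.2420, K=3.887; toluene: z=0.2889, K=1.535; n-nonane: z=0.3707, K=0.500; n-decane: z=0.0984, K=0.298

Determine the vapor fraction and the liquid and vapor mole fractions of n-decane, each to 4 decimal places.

Newton iteration, ψ⁰ = 0.47:
  ψ = 0.4700: g = 0.07456, g' = -0.6823 → ψ = 0.5793
  ψ = 0.5793: g = 0.00208, g' = -0.6520 → ψ = 0.5825
Converged at ψ = 0.5825.
Compositions from xᵢ = zᵢ/(1+ψ(Kᵢ−1)), yᵢ = Kᵢxᵢ:
  MEK: x = 0.0902, y = 0.3508
  toluene: x = 0.2203, y = 0.3381
  n-nonane: x = 0.5230, y = 0.2615
  n-decane: x = 0.1665, y = 0.0496

ψ = 0.5825, x_n-decane = 0.1665, y_n-decane = 0.0496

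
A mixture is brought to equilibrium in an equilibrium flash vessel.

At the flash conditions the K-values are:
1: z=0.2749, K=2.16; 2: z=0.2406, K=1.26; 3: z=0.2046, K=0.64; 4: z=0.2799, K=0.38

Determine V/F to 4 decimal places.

V/F = 0.2972

Newton–Raphson from V/F = 0.61:
  V/F = 0.6100: g = -0.13274, g' = -0.4608 → V/F = 0.3219
  V/F = 0.3219: g = -0.01023, g' = -0.4118 → V/F = 0.2971
  V/F = 0.2971: g = 0.00002, g' = -0.4135 → V/F = 0.2972
Converged at V/F = 0.2972.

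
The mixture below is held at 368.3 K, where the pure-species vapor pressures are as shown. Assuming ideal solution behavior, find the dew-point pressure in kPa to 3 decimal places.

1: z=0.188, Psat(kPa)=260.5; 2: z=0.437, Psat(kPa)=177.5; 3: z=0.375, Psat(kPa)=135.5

Pdew = 168.034 kPa

At the dew point ψ → 1, so Σzᵢ/Kᵢ = 1 with Kᵢ = Pᵢˢᵃᵗ/P ⇒ 1/P = Σzᵢ/Pᵢˢᵃᵗ.
1/P = 0.188/260.5 + 0.437/177.5 + 0.375/135.5 = 0.005951 ⇒ P = 168.034 kPa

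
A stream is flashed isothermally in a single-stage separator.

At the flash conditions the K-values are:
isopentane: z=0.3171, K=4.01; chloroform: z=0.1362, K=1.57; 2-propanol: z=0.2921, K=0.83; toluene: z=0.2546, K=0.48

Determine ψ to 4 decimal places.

Rachford–Rice: g(ψ) = Σ zᵢ(Kᵢ−1)/(1+ψ(Kᵢ−1)) = 0.
Feasibility: ΣzᵢKᵢ = 1.8501, Σzᵢ/Kᵢ = 1.0482 — both > 1, two phases present.
Newton–Raphson from ψ = 0.52:
  ψ = 0.5200: g = 0.19604, g' = -0.6024 → ψ = 0.8454
  ψ = 0.8454: g = 0.02741, g' = -0.4795 → ψ = 0.9026
  ψ = 0.9026: g = -0.00008, g' = -0.4835 → ψ = 0.9024
Converged at ψ = 0.9024.

ψ = 0.9024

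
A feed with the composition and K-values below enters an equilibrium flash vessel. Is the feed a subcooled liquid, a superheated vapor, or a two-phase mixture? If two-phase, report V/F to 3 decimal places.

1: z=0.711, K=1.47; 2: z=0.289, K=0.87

ΣzᵢKᵢ = 1.297; Σzᵢ/Kᵢ = 0.816.
Since Σzᵢ/Kᵢ < 1 the mixture is above its dew point — single vapor phase.

superheated vapor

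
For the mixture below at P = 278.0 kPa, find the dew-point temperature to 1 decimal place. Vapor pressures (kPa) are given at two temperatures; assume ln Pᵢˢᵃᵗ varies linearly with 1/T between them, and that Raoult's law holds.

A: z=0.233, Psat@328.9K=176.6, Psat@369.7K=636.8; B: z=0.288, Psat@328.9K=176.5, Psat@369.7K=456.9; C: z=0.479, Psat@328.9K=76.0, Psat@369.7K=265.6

Dew-point temperature: Σzᵢ·P/Pᵢˢᵃᵗ(T) = 1. Interpolate ln Pᵢˢᵃᵗ = aᵢ + bᵢ/T.
  T = 328.9 K: ΣzᵢP/Pᵢˢᵃᵗ = 2.5725
  T = 369.7 K: ΣzᵢP/Pᵢˢᵃᵗ = 0.7783
  T = 349.3 K: ΣzᵢP/Pᵢˢᵃᵗ = 1.3639
  T = 359.5 K: ΣzᵢP/Pᵢˢᵃᵗ = 1.0217
  T = 364.6 K: ΣzᵢP/Pᵢˢᵃᵗ = 0.8900
  T = 362.1 K: ΣzᵢP/Pᵢˢᵃᵗ = 0.9518
Interpolating between 359.5 K and 362.1 K gives T ≈ 360.3 K.

T = 360.3 K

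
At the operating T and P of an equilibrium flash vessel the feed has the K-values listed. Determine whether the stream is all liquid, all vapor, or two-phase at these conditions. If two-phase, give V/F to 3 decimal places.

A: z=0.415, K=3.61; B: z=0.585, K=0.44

two-phase, V/F = 0.517

ΣzᵢKᵢ = 1.756; Σzᵢ/Kᵢ = 1.445.
Both exceed 1, so a two-phase solution exists.
Rachford–Rice: g(ψ) = Σ zᵢ(Kᵢ−1)/(1+ψ(Kᵢ−1)) = 0.
Iterate (Newton) starting at ψ = 0.47:
  ψ = 0.470: g = 0.0418, g' = -0.908 → ψ = 0.516
  ψ = 0.516: g = 0.0008, g' = -0.876 → ψ = 0.517
Converged at ψ = 0.517.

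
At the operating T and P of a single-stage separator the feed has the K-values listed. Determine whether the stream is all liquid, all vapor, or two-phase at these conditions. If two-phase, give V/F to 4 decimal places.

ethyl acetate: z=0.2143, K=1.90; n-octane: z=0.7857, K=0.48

ΣzᵢKᵢ = 0.7843; Σzᵢ/Kᵢ = 1.7497.
Since ΣzᵢKᵢ < 1 the mixture is below its bubble point — single liquid phase.

all liquid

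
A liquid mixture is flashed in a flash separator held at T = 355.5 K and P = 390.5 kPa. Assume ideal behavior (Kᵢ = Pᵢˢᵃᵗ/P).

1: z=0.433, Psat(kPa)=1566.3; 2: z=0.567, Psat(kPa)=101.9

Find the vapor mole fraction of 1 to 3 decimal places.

y_1 = 0.790

Raoult's law: Kᵢ = Pᵢˢᵃᵗ/P = Pᵢˢᵃᵗ/390.5.
  K_1 = 1566.3/390.5 = 4.01101, K_2 = 101.9/390.5 = 0.26095
Material balance + equilibrium reduce to Σ zᵢ(Kᵢ−1)/(1+ψ(Kᵢ−1)) = 0.
Check two-phase: ΣzᵢKᵢ = 1.885 > 1 and Σzᵢ/Kᵢ = 2.281 > 1, so g(0) = 0.885 > 0 and g(1) = -1.281 < 0.
Iterate (Newton) starting at ψ = 0.59:
  ψ = 0.590: g = -0.2735, g' = -1.483 → ψ = 0.406
  ψ = 0.406: g = -0.0115, g' = -1.427 → ψ = 0.398
Converged at ψ = 0.398.
Compositions from xᵢ = zᵢ/(1+ψ(Kᵢ−1)), yᵢ = Kᵢxᵢ:
  1: x = 0.197, y = 0.790
  2: x = 0.803, y = 0.210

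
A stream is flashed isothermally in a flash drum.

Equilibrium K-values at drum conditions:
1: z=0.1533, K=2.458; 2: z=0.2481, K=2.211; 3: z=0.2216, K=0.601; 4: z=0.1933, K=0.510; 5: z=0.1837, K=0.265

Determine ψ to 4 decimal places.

Iterate (Newton) starting at ψ = 0.5:
  ψ = 0.5000: g = -0.13297, g' = -0.6347 → ψ = 0.2905
  ψ = 0.2905: g = -0.00286, g' = -0.6286 → ψ = 0.2860
Converged at ψ = 0.2860.

ψ = 0.2860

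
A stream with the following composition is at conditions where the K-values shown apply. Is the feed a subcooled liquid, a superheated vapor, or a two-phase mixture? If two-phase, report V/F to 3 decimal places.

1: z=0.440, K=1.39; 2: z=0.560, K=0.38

subcooled liquid

ΣzᵢKᵢ = 0.824; Σzᵢ/Kᵢ = 1.790.
Since ΣzᵢKᵢ < 1 the mixture is below its bubble point — single liquid phase.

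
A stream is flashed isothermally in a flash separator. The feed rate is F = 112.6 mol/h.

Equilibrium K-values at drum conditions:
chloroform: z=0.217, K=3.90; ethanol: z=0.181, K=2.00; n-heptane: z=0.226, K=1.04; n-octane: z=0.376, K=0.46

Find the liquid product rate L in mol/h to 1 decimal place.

Material balance + equilibrium reduce to Σ zᵢ(Kᵢ−1)/(1+ψ(Kᵢ−1)) = 0.
g(0) = ΣzᵢKᵢ − 1 = 0.616 and g(1) = 1 − Σzᵢ/Kᵢ = -0.181, so a root lies in (0, 1).
Iterate (Newton) starting at ψ = 0.5:
  ψ = 0.500: g = 0.1082, g' = -0.591 → ψ = 0.683
  ψ = 0.683: g = 0.0056, g' = -0.545 → ψ = 0.694
Converged at ψ = 0.694.
Then V = ψ·F = 0.6936·112.6 = 78.1 mol/h and L = F − V = 34.5 mol/h.

L = 34.5 mol/h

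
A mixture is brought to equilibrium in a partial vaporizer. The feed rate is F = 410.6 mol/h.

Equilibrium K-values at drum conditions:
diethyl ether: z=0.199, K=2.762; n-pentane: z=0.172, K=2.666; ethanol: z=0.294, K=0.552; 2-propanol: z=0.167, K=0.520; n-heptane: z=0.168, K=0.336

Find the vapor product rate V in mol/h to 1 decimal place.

Rachford–Rice: g(β) = Σ zᵢ(Kᵢ−1)/(1+β(Kᵢ−1)) = 0.
Check two-phase: ΣzᵢKᵢ = 1.314 > 1 and Σzᵢ/Kᵢ = 1.490 > 1, so g(0) = 0.314 > 0 and g(1) = -0.490 < 0.
Newton iteration, β⁰ = 0.63:
  β = 0.630: g = -0.1842, g' = -0.665 → β = 0.353
  β = 0.353: g = -0.0020, g' = -0.690 → β = 0.350
Converged at β = 0.350.
Then V = β·F = 0.3500·410.6 = 143.7 mol/h and L = F − V = 266.9 mol/h.

V = 143.7 mol/h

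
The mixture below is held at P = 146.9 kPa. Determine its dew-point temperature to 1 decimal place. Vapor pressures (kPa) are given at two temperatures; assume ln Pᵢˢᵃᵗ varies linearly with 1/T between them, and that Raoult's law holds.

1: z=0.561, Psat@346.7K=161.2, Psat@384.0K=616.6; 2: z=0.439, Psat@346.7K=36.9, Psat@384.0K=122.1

Dew-point temperature: Σzᵢ·P/Pᵢˢᵃᵗ(T) = 1. Interpolate ln Pᵢˢᵃᵗ = aᵢ + bᵢ/T.
  T = 346.7 K: ΣzᵢP/Pᵢˢᵃᵗ = 2.2589
  T = 384.0 K: ΣzᵢP/Pᵢˢᵃᵗ = 0.6618
  T = 365.4 K: ΣzᵢP/Pᵢˢᵃᵗ = 1.1825
  T = 374.7 K: ΣzᵢP/Pᵢˢᵃᵗ = 0.8782
  T = 370.0 K: ΣzᵢP/Pᵢˢᵃᵗ = 1.0188
  T = 372.4 K: ΣzᵢP/Pᵢˢᵃᵗ = 0.9439
Interpolating between 370.0 K and 372.4 K gives T ≈ 370.6 K.

T = 370.6 K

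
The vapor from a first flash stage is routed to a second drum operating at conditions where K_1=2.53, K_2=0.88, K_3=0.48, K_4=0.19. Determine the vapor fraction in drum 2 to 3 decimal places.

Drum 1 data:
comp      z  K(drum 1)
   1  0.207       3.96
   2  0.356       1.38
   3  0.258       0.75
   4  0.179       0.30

V/F (drum 2) = 0.277

Drum 1:
Let ψ₁ = V/F and solve Σ zᵢ(Kᵢ−1)/(1+ψ₁(Kᵢ−1)) = 0.
Check two-phase: ΣzᵢKᵢ = 1.558 > 1 and Σzᵢ/Kᵢ = 1.251 > 1, so g(0) = 0.558 > 0 and g(1) = -0.251 < 0.
Newton iteration, ψ₁⁰ = 0.67:
  ψ₁ = 0.670: g = -0.0002, g' = -0.571 → ψ₁ = 0.670
Converged at ψ₁ = 0.670.
Drum-1 compositions:
  1: x = 0.069, y = 0.275
  2: x = 0.284, y = 0.392
  3: x = 0.310, y = 0.232
  4: x = 0.337, y = 0.101
Drum-2 feed = drum-1 vapor: z₂ = (0.2749, 0.3916, 0.2324, 0.1011).
Drum 2:
Iterate (Newton) starting at ψ₂ = 0.5:
  ψ₂ = 0.500: g = -0.1126, g' = -0.515 → ψ₂ = 0.281
  ψ₂ = 0.281: g = -0.0022, g' = -0.518 → ψ₂ = 0.277
Converged at ψ₂ = 0.277.
  1: x = 0.193, y = 0.488
  2: x = 0.405, y = 0.356
  3: x = 0.272, y = 0.130
  4: x = 0.130, y = 0.025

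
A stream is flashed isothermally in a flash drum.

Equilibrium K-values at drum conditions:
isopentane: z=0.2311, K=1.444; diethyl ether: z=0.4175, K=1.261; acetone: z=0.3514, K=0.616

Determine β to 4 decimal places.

β = 0.5993

Newton–Raphson from β = 0.37:
  β = 0.3700: g = 0.03022, g' = -0.1277 → β = 0.6067
  β = 0.6067: g = -0.00102, g' = -0.1375 → β = 0.5993
Converged at β = 0.5993.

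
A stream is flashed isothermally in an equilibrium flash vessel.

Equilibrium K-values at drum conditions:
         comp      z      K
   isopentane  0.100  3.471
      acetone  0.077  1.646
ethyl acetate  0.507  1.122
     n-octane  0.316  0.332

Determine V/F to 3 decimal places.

V/F = 0.255

Rachford–Rice: g(V/F) = Σ zᵢ(Kᵢ−1)/(1+V/F(Kᵢ−1)) = 0.
g(0) = ΣzᵢKᵢ − 1 = 0.148 and g(1) = 1 − Σzᵢ/Kᵢ = -0.479, so a root lies in (0, 1).
Newton iteration, V/F⁰ = 0.57:
  V/F = 0.570: g = -0.1441, g' = -0.497 → V/F = 0.280
  V/F = 0.280: g = -0.0116, g' = -0.457 → V/F = 0.254
  V/F = 0.254: g = 0.0001, g' = -0.466 → V/F = 0.255
Converged at V/F = 0.255.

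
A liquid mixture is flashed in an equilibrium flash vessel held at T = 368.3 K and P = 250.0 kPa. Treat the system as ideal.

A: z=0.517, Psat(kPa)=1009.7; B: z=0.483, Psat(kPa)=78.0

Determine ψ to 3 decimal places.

ψ = 0.593

Raoult's law: Kᵢ = Pᵢˢᵃᵗ/P = Pᵢˢᵃᵗ/250.0.
  K_A = 1009.7/250.0 = 4.03880, K_B = 78.0/250.0 = 0.31200
Binary case is linear: z₁(K₁−1)(1+ψ(K₂−1)) + z₂(K₂−1)(1+ψ(K₁−1)) = 0
⇒ ψ = [z₁(K₁−1)+z₂(K₂−1)] / [−(K₁−1)(K₂−1)] = 1.2388/2.0907 = 0.593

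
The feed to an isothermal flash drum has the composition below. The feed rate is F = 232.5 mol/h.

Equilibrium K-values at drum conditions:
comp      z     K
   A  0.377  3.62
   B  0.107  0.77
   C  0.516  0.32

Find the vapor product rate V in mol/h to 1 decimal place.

Newton–Raphson from β = 0.5:
  β = 0.500: g = -0.1319, g' = -1.040 → β = 0.373
  β = 0.373: g = 0.0023, g' = -1.097 → β = 0.375
Converged at β = 0.375.
Then V = β·F = 0.3753·232.5 = 87.3 mol/h and L = F − V = 145.2 mol/h.

V = 87.3 mol/h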